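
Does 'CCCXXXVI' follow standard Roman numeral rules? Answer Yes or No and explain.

'CCCXXXVI': Check the rules: uses only the symbols I, V, X, L, C, D, M; no symbol is repeated more than three times in a row; V, L and D each appear at most once; no smaller symbol precedes a larger one (values never increase from left to right). Value: C (100) + C (100) + C (100) + X (10) + X (10) + X (10) + V (5) + I (1) = 336. So it is a valid standard Roman numeral.

Yes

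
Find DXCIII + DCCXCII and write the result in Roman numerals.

DXCIII = 593
DCCXCII = 792
593 + 792 = 1385

MCCCLXXXV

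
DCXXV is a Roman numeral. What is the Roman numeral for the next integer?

DCXXV = 625, so the next integer is 625 + 1 = 626

DCXXVI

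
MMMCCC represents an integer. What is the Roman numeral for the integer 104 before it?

MMMCCC = 3300
3300 - 104 = 3196

MMMCXCVI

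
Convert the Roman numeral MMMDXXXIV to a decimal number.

MMMDXXXIV: M=1000, M=1000, M=1000, D=500, X=10, X=10, X=10, IV=4
1000 + 1000 + 1000 + 500 + 10 + 10 + 10 + 4 = 3534

3534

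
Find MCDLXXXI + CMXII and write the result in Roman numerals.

MCDLXXXI = 1481
CMXII = 912
1481 + 912 = 2393

MMCCCXCIII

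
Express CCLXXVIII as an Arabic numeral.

CCLXXVIII: C=100, C=100, L=50, X=10, X=10, V=5, I=1, I=1, I=1
100 + 100 + 50 + 10 + 10 + 5 + 1 + 1 + 1 = 278

278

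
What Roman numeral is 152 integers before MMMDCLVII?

MMMDCLVII = 3657
3657 - 152 = 3505

MMMDV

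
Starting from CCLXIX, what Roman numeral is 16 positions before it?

CCLXIX = 269
269 - 16 = 253

CCLIII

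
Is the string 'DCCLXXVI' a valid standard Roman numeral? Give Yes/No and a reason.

'DCCLXXVI': Check the rules: uses only the symbols I, V, X, L, C, D, M; no symbol is repeated more than three times in a row; V, L and D each appear at most once; no smaller symbol precedes a larger one (values never increase from left to right). Value: D (500) + C (100) + C (100) + L (50) + X (10) + X (10) + V (5) + I (1) = 776. So it is a valid standard Roman numeral.

Yes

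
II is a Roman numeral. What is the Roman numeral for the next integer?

II = 2; next is 3

III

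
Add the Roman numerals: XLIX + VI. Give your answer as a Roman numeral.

XLIX = 49
VI = 6
49 + 6 = 55

LV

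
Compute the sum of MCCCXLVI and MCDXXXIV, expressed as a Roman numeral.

MCCCXLVI = 1346
MCDXXXIV = 1434
1346 + 1434 = 2780

MMDCCLXXX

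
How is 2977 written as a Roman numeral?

Convert 2977 to Roman numerals:
  2977 contains 2×1000 (MM)
  977 contains 1×900 (CM)
  77 contains 1×50 (L)
  27 contains 2×10 (XX)
  7 contains 1×5 (V)
  2 contains 2×1 (II)

MMCMLXXVII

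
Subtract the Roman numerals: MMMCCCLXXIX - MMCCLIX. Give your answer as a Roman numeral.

MMMCCCLXXIX = 3379
MMCCLIX = 2259
3379 - 2259 = 1120

MCXX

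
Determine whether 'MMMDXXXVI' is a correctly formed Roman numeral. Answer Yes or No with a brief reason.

'MMMDXXXVI': Check the rules: uses only the symbols I, V, X, L, C, D, M; no symbol is repeated more than three times in a row; V, L and D each appear at most once; no smaller symbol precedes a larger one (values never increase from left to right). Value: M (1000) + M (1000) + M (1000) + D (500) + X (10) + X (10) + X (10) + V (5) + I (1) = 3536. So it is a valid standard Roman numeral.

Yes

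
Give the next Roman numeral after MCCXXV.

MCCXXV = 1225, so the next integer is 1225 + 1 = 1226

MCCXXVI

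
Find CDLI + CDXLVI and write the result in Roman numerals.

CDLI = 451
CDXLVI = 446
451 + 446 = 897

DCCCXCVII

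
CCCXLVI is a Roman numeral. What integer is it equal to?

CCCXLVI: C=100, C=100, C=100, XL=40, V=5, I=1
100 + 100 + 100 + 40 + 5 + 1 = 346

346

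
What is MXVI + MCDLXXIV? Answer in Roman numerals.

MXVI = 1016
MCDLXXIV = 1474
1016 + 1474 = 2490

MMCDXC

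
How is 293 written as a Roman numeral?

Convert 293 to Roman numerals:
  293 contains 2×100 (CC)
  93 contains 1×90 (XC)
  3 contains 3×1 (III)

CCXCIII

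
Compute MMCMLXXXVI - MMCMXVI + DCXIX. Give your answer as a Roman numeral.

MMCMLXXXVI = 2986, MMCMXVI = 2916, DCXIX = 619
2986 - 2916 = 70
70 + 619 = 689

DCLXXXIX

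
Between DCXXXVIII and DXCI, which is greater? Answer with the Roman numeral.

DCXXXVIII = 638
DXCI = 591
638 is larger

DCXXXVIII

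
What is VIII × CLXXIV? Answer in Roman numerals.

VIII = 8
CLXXIV = 174
8 × 174 = 1392

MCCCXCII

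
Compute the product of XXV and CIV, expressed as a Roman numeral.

XXV = 25
CIV = 104
25 × 104 = 2600

MMDC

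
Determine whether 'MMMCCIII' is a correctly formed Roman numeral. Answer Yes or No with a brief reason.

'MMMCCIII': Check the rules: uses only the symbols I, V, X, L, C, D, M; no symbol is repeated more than three times in a row; V, L and D each appear at most once; no smaller symbol precedes a larger one (values never increase from left to right). Value: M (1000) + M (1000) + M (1000) + C (100) + C (100) + I (1) + I (1) + I (1) = 3203. So it is a valid standard Roman numeral.

Yes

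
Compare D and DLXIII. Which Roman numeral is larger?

D = 500
DLXIII = 563
563 is larger

DLXIII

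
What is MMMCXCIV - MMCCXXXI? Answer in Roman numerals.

MMMCXCIV = 3194
MMCCXXXI = 2231
3194 - 2231 = 963

CMLXIII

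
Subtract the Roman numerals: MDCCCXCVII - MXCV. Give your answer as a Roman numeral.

MDCCCXCVII = 1897
MXCV = 1095
1897 - 1095 = 802

DCCCII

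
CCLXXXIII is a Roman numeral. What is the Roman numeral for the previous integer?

CCLXXXIII = 283, so the previous integer is 283 - 1 = 282

CCLXXXII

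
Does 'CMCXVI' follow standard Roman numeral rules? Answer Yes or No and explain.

'CMCXVI': C cannot come right after the subtractive pair CM: once C is subtracted in CM, the next symbol must be smaller than C

No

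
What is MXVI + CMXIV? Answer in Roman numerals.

MXVI = 1016
CMXIV = 914
1016 + 914 = 1930

MCMXXX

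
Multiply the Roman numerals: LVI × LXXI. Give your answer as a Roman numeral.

LVI = 56
LXXI = 71
56 × 71 = 3976

MMMCMLXXVI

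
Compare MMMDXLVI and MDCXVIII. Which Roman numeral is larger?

MMMDXLVI = 3546
MDCXVIII = 1618
3546 is larger

MMMDXLVI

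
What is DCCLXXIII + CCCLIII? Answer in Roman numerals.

DCCLXXIII = 773
CCCLIII = 353
773 + 353 = 1126

MCXXVI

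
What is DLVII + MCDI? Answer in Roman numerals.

DLVII = 557
MCDI = 1401
557 + 1401 = 1958

MCMLVIII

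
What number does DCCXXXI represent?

DCCXXXI: D=500, C=100, C=100, X=10, X=10, X=10, I=1
500 + 100 + 100 + 10 + 10 + 10 + 1 = 731

731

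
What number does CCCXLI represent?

CCCXLI: C=100, C=100, C=100, XL=40, I=1
100 + 100 + 100 + 40 + 1 = 341

341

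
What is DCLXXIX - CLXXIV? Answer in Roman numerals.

DCLXXIX = 679
CLXXIV = 174
679 - 174 = 505

DV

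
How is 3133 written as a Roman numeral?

Convert 3133 to Roman numerals:
  3133 contains 3×1000 (MMM)
  133 contains 1×100 (C)
  33 contains 3×10 (XXX)
  3 contains 3×1 (III)

MMMCXXXIII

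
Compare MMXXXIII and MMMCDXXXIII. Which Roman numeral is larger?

MMXXXIII = 2033
MMMCDXXXIII = 3433
3433 is larger

MMMCDXXXIII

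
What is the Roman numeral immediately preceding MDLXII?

MDLXII = 1562, so the previous integer is 1562 - 1 = 1561

MDLXI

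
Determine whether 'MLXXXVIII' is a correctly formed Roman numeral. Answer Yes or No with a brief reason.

'MLXXXVIII': Check the rules: uses only the symbols I, V, X, L, C, D, M; no symbol is repeated more than three times in a row; V, L and D each appear at most once; no smaller symbol precedes a larger one (values never increase from left to right). Value: M (1000) + L (50) + X (10) + X (10) + X (10) + V (5) + I (1) + I (1) + I (1) = 1088. So it is a valid standard Roman numeral.

Yes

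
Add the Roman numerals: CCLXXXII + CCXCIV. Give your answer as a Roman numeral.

CCLXXXII = 282
CCXCIV = 294
282 + 294 = 576

DLXXVI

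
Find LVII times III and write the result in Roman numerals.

LVII = 57
III = 3
57 × 3 = 171

CLXXI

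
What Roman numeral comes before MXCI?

MXCI = 1091, so the previous integer is 1091 - 1 = 1090

MXC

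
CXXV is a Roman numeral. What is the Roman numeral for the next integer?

CXXV = 125, so the next integer is 125 + 1 = 126

CXXVI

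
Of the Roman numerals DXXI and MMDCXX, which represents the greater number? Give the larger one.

DXXI = 521
MMDCXX = 2620
2620 is larger

MMDCXX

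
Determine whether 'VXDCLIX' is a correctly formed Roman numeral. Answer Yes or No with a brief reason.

'VXDCLIX': Invalid subtractive combination: VX

No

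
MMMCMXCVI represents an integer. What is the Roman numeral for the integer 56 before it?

MMMCMXCVI = 3996
3996 - 56 = 3940

MMMCMXL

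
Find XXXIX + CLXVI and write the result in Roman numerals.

XXXIX = 39
CLXVI = 166
39 + 166 = 205

CCV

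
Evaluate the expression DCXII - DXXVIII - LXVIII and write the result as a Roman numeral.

DCXII = 612, DXXVIII = 528, LXVIII = 68
612 - 528 = 84
84 - 68 = 16

XVI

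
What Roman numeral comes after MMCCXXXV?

MMCCXXXV = 2235; next is 2236

MMCCXXXVI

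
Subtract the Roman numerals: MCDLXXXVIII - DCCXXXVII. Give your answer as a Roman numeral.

MCDLXXXVIII = 1488
DCCXXXVII = 737
1488 - 737 = 751

DCCLI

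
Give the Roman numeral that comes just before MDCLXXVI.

MDCLXXVI = 1676; previous is 1675

MDCLXXV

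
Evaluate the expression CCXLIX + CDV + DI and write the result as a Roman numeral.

CCXLIX = 249, CDV = 405, DI = 501
249 + 405 = 654
654 + 501 = 1155

MCLV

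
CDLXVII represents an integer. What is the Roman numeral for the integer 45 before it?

CDLXVII = 467
467 - 45 = 422

CDXXII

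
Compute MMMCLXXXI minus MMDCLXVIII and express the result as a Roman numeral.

MMMCLXXXI = 3181
MMDCLXVIII = 2668
3181 - 2668 = 513

DXIII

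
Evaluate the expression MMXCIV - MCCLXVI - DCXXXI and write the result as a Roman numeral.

MMXCIV = 2094, MCCLXVI = 1266, DCXXXI = 631
2094 - 1266 = 828
828 - 631 = 197

CXCVII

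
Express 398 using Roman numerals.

Convert 398 to Roman numerals:
  398 contains 3×100 (CCC)
  98 contains 1×90 (XC)
  8 contains 1×5 (V)
  3 contains 3×1 (III)

CCCXCVIII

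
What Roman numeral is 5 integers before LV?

LV = 55
55 - 5 = 50

L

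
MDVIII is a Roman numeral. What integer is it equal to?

MDVIII: M=1000, D=500, V=5, I=1, I=1, I=1
1000 + 500 + 5 + 1 + 1 + 1 = 1508

1508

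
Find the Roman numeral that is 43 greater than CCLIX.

CCLIX = 259
259 + 43 = 302

CCCII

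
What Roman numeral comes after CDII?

CDII = 402; next is 403

CDIII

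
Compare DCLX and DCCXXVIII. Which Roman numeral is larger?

DCLX = 660
DCCXXVIII = 728
728 is larger

DCCXXVIII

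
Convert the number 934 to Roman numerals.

Convert 934 to Roman numerals:
  934 contains 1×900 (CM)
  34 contains 3×10 (XXX)
  4 contains 1×4 (IV)

CMXXXIV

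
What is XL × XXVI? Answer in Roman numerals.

XL = 40
XXVI = 26
40 × 26 = 1040

MXL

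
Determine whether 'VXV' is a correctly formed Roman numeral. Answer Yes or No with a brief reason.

'VXV': V should not appear more than once

No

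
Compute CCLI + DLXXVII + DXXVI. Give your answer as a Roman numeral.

CCLI = 251, DLXXVII = 577, DXXVI = 526
251 + 577 = 828
828 + 526 = 1354

MCCCLIV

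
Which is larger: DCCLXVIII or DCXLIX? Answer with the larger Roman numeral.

DCCLXVIII = 768
DCXLIX = 649
768 is larger

DCCLXVIII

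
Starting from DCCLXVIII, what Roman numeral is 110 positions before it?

DCCLXVIII = 768
768 - 110 = 658

DCLVIII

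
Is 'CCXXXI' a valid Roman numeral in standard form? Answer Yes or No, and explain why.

'CCXXXI': Check the rules: uses only the symbols I, V, X, L, C, D, M; no symbol is repeated more than three times in a row; V, L and D each appear at most once; no smaller symbol precedes a larger one (values never increase from left to right). Value: C (100) + C (100) + X (10) + X (10) + X (10) + I (1) = 231. So it is a valid standard Roman numeral.

Yes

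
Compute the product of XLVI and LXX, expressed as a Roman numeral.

XLVI = 46
LXX = 70
46 × 70 = 3220

MMMCCXX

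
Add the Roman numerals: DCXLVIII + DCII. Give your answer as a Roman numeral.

DCXLVIII = 648
DCII = 602
648 + 602 = 1250

MCCL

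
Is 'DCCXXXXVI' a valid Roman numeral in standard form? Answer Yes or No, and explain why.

'DCCXXXXVI': More than 3 consecutive X's

No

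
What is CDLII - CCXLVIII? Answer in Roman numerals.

CDLII = 452
CCXLVIII = 248
452 - 248 = 204

CCIV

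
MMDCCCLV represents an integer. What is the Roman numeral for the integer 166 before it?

MMDCCCLV = 2855
2855 - 166 = 2689

MMDCLXXXIX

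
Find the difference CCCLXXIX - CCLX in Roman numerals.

CCCLXXIX = 379
CCLX = 260
379 - 260 = 119

CXIX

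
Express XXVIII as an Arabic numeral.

XXVIII: X=10, X=10, V=5, I=1, I=1, I=1
10 + 10 + 5 + 1 + 1 + 1 = 28

28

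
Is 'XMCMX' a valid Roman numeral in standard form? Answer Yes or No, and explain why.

'XMCMX': Invalid subtractive combination: XM

No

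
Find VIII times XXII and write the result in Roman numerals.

VIII = 8
XXII = 22
8 × 22 = 176

CLXXVI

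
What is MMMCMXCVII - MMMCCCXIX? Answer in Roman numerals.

MMMCMXCVII = 3997
MMMCCCXIX = 3319
3997 - 3319 = 678

DCLXXVIII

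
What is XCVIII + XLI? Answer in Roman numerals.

XCVIII = 98
XLI = 41
98 + 41 = 139

CXXXIX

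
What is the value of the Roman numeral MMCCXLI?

MMCCXLI: M=1000, M=1000, C=100, C=100, XL=40, I=1
1000 + 1000 + 100 + 100 + 40 + 1 = 2241

2241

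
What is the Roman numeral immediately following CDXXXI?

CDXXXI = 431, so the next integer is 431 + 1 = 432

CDXXXII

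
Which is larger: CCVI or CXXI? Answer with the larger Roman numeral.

CCVI = 206
CXXI = 121
206 is larger

CCVI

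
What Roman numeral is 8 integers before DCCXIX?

DCCXIX = 719
719 - 8 = 711

DCCXI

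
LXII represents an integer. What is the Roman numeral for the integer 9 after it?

LXII = 62
62 + 9 = 71

LXXI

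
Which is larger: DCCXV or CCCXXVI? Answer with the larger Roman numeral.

DCCXV = 715
CCCXXVI = 326
715 is larger

DCCXV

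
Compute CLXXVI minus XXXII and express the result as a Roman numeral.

CLXXVI = 176
XXXII = 32
176 - 32 = 144

CXLIV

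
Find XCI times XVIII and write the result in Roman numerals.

XCI = 91
XVIII = 18
91 × 18 = 1638

MDCXXXVIII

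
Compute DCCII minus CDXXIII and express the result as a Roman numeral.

DCCII = 702
CDXXIII = 423
702 - 423 = 279

CCLXXIX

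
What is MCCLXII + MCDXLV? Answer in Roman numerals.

MCCLXII = 1262
MCDXLV = 1445
1262 + 1445 = 2707

MMDCCVII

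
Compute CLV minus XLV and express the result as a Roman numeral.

CLV = 155
XLV = 45
155 - 45 = 110

CX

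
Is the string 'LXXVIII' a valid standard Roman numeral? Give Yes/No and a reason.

'LXXVIII': Check the rules: uses only the symbols I, V, X, L, C, D, M; no symbol is repeated more than three times in a row; V, L and D each appear at most once; no smaller symbol precedes a larger one (values never increase from left to right). Value: L (50) + X (10) + X (10) + V (5) + I (1) + I (1) + I (1) = 78. So it is a valid standard Roman numeral.

Yes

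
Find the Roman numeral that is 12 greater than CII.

CII = 102
102 + 12 = 114

CXIV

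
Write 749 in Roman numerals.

Convert 749 to Roman numerals:
  749 contains 1×500 (D)
  249 contains 2×100 (CC)
  49 contains 1×40 (XL)
  9 contains 1×9 (IX)

DCCXLIX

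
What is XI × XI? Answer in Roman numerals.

XI = 11
XI = 11
11 × 11 = 121

CXXI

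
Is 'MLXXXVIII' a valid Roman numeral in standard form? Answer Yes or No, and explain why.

'MLXXXVIII': Check the rules: uses only the symbols I, V, X, L, C, D, M; no symbol is repeated more than three times in a row; V, L and D each appear at most once; no smaller symbol precedes a larger one (values never increase from left to right). Value: M (1000) + L (50) + X (10) + X (10) + X (10) + V (5) + I (1) + I (1) + I (1) = 1088. So it is a valid standard Roman numeral.

Yes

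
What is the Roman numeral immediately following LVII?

LVII = 57; next is 58

LVIII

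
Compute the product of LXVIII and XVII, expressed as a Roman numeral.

LXVIII = 68
XVII = 17
68 × 17 = 1156

MCLVI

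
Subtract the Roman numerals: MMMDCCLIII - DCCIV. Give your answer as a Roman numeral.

MMMDCCLIII = 3753
DCCIV = 704
3753 - 704 = 3049

MMMXLIX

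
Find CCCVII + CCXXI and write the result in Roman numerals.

CCCVII = 307
CCXXI = 221
307 + 221 = 528

DXXVIII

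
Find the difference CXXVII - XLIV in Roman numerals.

CXXVII = 127
XLIV = 44
127 - 44 = 83

LXXXIII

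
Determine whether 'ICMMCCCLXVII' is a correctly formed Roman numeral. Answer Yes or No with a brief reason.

'ICMMCCCLXVII': Invalid subtractive combination: IC

No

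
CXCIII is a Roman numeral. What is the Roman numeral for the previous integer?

CXCIII = 193, so the previous integer is 193 - 1 = 192

CXCII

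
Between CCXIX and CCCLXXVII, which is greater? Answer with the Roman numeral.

CCXIX = 219
CCCLXXVII = 377
377 is larger

CCCLXXVII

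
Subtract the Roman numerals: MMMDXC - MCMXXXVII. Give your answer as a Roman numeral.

MMMDXC = 3590
MCMXXXVII = 1937
3590 - 1937 = 1653

MDCLIII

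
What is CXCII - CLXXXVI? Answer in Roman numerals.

CXCII = 192
CLXXXVI = 186
192 - 186 = 6

VI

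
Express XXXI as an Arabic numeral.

XXXI: X=10, X=10, X=10, I=1
10 + 10 + 10 + 1 = 31

31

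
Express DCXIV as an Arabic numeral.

DCXIV: D=500, C=100, X=10, IV=4
500 + 100 + 10 + 4 = 614

614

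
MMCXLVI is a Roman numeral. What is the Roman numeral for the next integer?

MMCXLVI = 2146; next is 2147

MMCXLVII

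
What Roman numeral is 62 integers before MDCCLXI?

MDCCLXI = 1761
1761 - 62 = 1699

MDCXCIX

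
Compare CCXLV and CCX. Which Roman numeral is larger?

CCXLV = 245
CCX = 210
245 is larger

CCXLV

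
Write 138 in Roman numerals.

Convert 138 to Roman numerals:
  138 contains 1×100 (C)
  38 contains 3×10 (XXX)
  8 contains 1×5 (V)
  3 contains 3×1 (III)

CXXXVIII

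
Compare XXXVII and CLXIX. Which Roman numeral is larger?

XXXVII = 37
CLXIX = 169
169 is larger

CLXIX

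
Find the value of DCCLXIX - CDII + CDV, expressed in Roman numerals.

DCCLXIX = 769, CDII = 402, CDV = 405
769 - 402 = 367
367 + 405 = 772

DCCLXXII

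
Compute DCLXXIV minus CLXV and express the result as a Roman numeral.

DCLXXIV = 674
CLXV = 165
674 - 165 = 509

DIX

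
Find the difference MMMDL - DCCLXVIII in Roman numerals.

MMMDL = 3550
DCCLXVIII = 768
3550 - 768 = 2782

MMDCCLXXXII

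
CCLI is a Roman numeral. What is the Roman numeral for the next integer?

CCLI = 251, so the next integer is 251 + 1 = 252

CCLII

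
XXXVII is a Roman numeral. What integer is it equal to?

XXXVII: X=10, X=10, X=10, V=5, I=1, I=1
10 + 10 + 10 + 5 + 1 + 1 = 37

37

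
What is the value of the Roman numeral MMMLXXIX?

MMMLXXIX: M=1000, M=1000, M=1000, L=50, X=10, X=10, IX=9
1000 + 1000 + 1000 + 50 + 10 + 10 + 9 = 3079

3079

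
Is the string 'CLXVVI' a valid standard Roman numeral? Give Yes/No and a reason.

'CLXVVI': V should not appear more than once

No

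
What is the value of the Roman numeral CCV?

CCV: C=100, C=100, V=5
100 + 100 + 5 = 205

205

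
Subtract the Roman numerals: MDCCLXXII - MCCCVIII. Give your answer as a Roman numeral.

MDCCLXXII = 1772
MCCCVIII = 1308
1772 - 1308 = 464

CDLXIV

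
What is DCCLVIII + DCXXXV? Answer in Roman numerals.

DCCLVIII = 758
DCXXXV = 635
758 + 635 = 1393

MCCCXCIII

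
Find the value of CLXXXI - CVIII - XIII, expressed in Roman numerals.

CLXXXI = 181, CVIII = 108, XIII = 13
181 - 108 = 73
73 - 13 = 60

LX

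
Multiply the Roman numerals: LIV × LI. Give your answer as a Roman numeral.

LIV = 54
LI = 51
54 × 51 = 2754

MMDCCLIV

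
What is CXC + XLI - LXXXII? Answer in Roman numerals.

CXC = 190, XLI = 41, LXXXII = 82
190 + 41 = 231
231 - 82 = 149

CXLIX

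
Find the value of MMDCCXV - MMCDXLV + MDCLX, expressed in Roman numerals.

MMDCCXV = 2715, MMCDXLV = 2445, MDCLX = 1660
2715 - 2445 = 270
270 + 1660 = 1930

MCMXXX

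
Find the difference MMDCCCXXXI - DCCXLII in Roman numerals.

MMDCCCXXXI = 2831
DCCXLII = 742
2831 - 742 = 2089

MMLXXXIX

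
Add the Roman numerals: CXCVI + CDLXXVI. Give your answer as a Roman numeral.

CXCVI = 196
CDLXXVI = 476
196 + 476 = 672

DCLXXII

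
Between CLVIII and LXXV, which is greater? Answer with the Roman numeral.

CLVIII = 158
LXXV = 75
158 is larger

CLVIII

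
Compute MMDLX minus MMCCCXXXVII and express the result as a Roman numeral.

MMDLX = 2560
MMCCCXXXVII = 2337
2560 - 2337 = 223

CCXXIII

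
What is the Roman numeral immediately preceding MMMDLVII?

MMMDLVII = 3557, so the previous integer is 3557 - 1 = 3556

MMMDLVI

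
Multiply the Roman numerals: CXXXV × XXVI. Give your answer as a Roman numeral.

CXXXV = 135
XXVI = 26
135 × 26 = 3510

MMMDX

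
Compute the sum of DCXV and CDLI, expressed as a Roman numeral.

DCXV = 615
CDLI = 451
615 + 451 = 1066

MLXVI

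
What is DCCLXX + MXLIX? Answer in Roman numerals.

DCCLXX = 770
MXLIX = 1049
770 + 1049 = 1819

MDCCCXIX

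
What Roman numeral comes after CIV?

CIV = 104, so the next integer is 104 + 1 = 105

CV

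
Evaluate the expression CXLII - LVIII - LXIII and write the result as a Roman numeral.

CXLII = 142, LVIII = 58, LXIII = 63
142 - 58 = 84
84 - 63 = 21

XXI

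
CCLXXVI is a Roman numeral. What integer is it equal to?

CCLXXVI: C=100, C=100, L=50, X=10, X=10, V=5, I=1
100 + 100 + 50 + 10 + 10 + 5 + 1 = 276

276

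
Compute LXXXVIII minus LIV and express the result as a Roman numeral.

LXXXVIII = 88
LIV = 54
88 - 54 = 34

XXXIV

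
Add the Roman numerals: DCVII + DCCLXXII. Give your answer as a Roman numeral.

DCVII = 607
DCCLXXII = 772
607 + 772 = 1379

MCCCLXXIX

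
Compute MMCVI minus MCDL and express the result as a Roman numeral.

MMCVI = 2106
MCDL = 1450
2106 - 1450 = 656

DCLVI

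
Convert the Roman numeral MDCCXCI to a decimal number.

MDCCXCI: M=1000, D=500, C=100, C=100, XC=90, I=1
1000 + 500 + 100 + 100 + 90 + 1 = 1791

1791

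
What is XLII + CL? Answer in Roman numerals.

XLII = 42
CL = 150
42 + 150 = 192

CXCII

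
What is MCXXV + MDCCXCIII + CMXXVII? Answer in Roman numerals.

MCXXV = 1125, MDCCXCIII = 1793, CMXXVII = 927
1125 + 1793 = 2918
2918 + 927 = 3845

MMMDCCCXLV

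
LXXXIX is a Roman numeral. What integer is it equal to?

LXXXIX: L=50, X=10, X=10, X=10, IX=9
50 + 10 + 10 + 10 + 9 = 89

89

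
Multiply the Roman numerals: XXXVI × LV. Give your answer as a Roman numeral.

XXXVI = 36
LV = 55
36 × 55 = 1980

MCMLXXX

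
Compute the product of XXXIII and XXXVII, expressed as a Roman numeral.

XXXIII = 33
XXXVII = 37
33 × 37 = 1221

MCCXXI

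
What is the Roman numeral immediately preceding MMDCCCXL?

MMDCCCXL = 2840, so the previous integer is 2840 - 1 = 2839

MMDCCCXXXIX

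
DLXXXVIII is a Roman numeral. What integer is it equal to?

DLXXXVIII: D=500, L=50, X=10, X=10, X=10, V=5, I=1, I=1, I=1
500 + 50 + 10 + 10 + 10 + 5 + 1 + 1 + 1 = 588

588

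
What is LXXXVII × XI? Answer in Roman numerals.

LXXXVII = 87
XI = 11
87 × 11 = 957

CMLVII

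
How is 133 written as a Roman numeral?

Convert 133 to Roman numerals:
  133 contains 1×100 (C)
  33 contains 3×10 (XXX)
  3 contains 3×1 (III)

CXXXIII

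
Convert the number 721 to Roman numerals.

Convert 721 to Roman numerals:
  721 contains 1×500 (D)
  221 contains 2×100 (CC)
  21 contains 2×10 (XX)
  1 contains 1×1 (I)

DCCXXI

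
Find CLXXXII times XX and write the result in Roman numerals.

CLXXXII = 182
XX = 20
182 × 20 = 3640

MMMDCXL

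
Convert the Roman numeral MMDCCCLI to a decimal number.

MMDCCCLI: M=1000, M=1000, D=500, C=100, C=100, C=100, L=50, I=1
1000 + 1000 + 500 + 100 + 100 + 100 + 50 + 1 = 2851

2851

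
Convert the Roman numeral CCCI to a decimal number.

CCCI: C=100, C=100, C=100, I=1
100 + 100 + 100 + 1 = 301

301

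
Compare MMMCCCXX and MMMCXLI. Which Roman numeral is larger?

MMMCCCXX = 3320
MMMCXLI = 3141
3320 is larger

MMMCCCXX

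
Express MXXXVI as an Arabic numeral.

MXXXVI: M=1000, X=10, X=10, X=10, V=5, I=1
1000 + 10 + 10 + 10 + 5 + 1 = 1036

1036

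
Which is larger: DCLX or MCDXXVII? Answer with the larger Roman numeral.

DCLX = 660
MCDXXVII = 1427
1427 is larger

MCDXXVII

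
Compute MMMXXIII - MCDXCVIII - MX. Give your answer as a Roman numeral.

MMMXXIII = 3023, MCDXCVIII = 1498, MX = 1010
3023 - 1498 = 1525
1525 - 1010 = 515

DXV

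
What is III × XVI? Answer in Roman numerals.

III = 3
XVI = 16
3 × 16 = 48

XLVIII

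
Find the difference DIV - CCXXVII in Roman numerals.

DIV = 504
CCXXVII = 227
504 - 227 = 277

CCLXXVII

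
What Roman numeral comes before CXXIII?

CXXIII = 123, so the previous integer is 123 - 1 = 122

CXXII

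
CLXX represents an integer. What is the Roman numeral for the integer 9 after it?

CLXX = 170
170 + 9 = 179

CLXXIX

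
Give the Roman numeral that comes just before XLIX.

XLIX = 49; previous is 48

XLVIII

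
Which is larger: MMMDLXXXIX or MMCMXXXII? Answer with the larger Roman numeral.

MMMDLXXXIX = 3589
MMCMXXXII = 2932
3589 is larger

MMMDLXXXIX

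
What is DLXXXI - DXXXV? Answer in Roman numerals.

DLXXXI = 581
DXXXV = 535
581 - 535 = 46

XLVI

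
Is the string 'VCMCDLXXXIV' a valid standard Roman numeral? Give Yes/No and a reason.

'VCMCDLXXXIV': V should not appear more than once

No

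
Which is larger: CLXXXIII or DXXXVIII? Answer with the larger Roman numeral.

CLXXXIII = 183
DXXXVIII = 538
538 is larger

DXXXVIII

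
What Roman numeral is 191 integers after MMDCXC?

MMDCXC = 2690
2690 + 191 = 2881

MMDCCCLXXXI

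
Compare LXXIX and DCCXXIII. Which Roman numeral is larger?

LXXIX = 79
DCCXXIII = 723
723 is larger

DCCXXIII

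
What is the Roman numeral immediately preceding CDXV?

CDXV = 415; previous is 414

CDXIV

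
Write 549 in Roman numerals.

Convert 549 to Roman numerals:
  549 contains 1×500 (D)
  49 contains 1×40 (XL)
  9 contains 1×9 (IX)

DXLIX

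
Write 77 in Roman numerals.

Convert 77 to Roman numerals:
  77 contains 1×50 (L)
  27 contains 2×10 (XX)
  7 contains 1×5 (V)
  2 contains 2×1 (II)

LXXVII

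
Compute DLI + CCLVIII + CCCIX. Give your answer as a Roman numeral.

DLI = 551, CCLVIII = 258, CCCIX = 309
551 + 258 = 809
809 + 309 = 1118

MCXVIII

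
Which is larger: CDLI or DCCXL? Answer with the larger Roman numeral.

CDLI = 451
DCCXL = 740
740 is larger

DCCXL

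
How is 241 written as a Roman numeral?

Convert 241 to Roman numerals:
  241 contains 2×100 (CC)
  41 contains 1×40 (XL)
  1 contains 1×1 (I)

CCXLI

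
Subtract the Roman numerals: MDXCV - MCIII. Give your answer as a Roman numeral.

MDXCV = 1595
MCIII = 1103
1595 - 1103 = 492

CDXCII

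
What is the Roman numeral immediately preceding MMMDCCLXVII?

MMMDCCLXVII = 3767; previous is 3766

MMMDCCLXVI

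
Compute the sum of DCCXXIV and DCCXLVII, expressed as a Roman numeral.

DCCXXIV = 724
DCCXLVII = 747
724 + 747 = 1471

MCDLXXI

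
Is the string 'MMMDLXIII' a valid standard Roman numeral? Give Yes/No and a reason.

'MMMDLXIII': Check the rules: uses only the symbols I, V, X, L, C, D, M; no symbol is repeated more than three times in a row; V, L and D each appear at most once; no smaller symbol precedes a larger one (values never increase from left to right). Value: M (1000) + M (1000) + M (1000) + D (500) + L (50) + X (10) + I (1) + I (1) + I (1) = 3563. So it is a valid standard Roman numeral.

Yes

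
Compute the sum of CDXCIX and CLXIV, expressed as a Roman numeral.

CDXCIX = 499
CLXIV = 164
499 + 164 = 663

DCLXIII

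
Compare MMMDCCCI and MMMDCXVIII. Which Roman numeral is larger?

MMMDCCCI = 3801
MMMDCXVIII = 3618
3801 is larger

MMMDCCCI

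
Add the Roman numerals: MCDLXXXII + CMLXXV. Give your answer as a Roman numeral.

MCDLXXXII = 1482
CMLXXV = 975
1482 + 975 = 2457

MMCDLVII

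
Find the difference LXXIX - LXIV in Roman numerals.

LXXIX = 79
LXIV = 64
79 - 64 = 15

XV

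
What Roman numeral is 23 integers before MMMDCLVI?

MMMDCLVI = 3656
3656 - 23 = 3633

MMMDCXXXIII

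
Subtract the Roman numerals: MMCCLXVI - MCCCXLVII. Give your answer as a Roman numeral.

MMCCLXVI = 2266
MCCCXLVII = 1347
2266 - 1347 = 919

CMXIX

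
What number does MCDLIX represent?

MCDLIX: M=1000, CD=400, L=50, IX=9
1000 + 400 + 50 + 9 = 1459

1459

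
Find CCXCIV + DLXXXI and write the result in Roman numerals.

CCXCIV = 294
DLXXXI = 581
294 + 581 = 875

DCCCLXXV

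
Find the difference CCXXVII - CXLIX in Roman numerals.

CCXXVII = 227
CXLIX = 149
227 - 149 = 78

LXXVIII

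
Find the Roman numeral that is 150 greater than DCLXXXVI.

DCLXXXVI = 686
686 + 150 = 836

DCCCXXXVI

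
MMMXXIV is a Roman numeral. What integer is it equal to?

MMMXXIV: M=1000, M=1000, M=1000, X=10, X=10, IV=4
1000 + 1000 + 1000 + 10 + 10 + 4 = 3024

3024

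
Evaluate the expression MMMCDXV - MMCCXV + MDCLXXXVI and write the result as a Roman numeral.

MMMCDXV = 3415, MMCCXV = 2215, MDCLXXXVI = 1686
3415 - 2215 = 1200
1200 + 1686 = 2886

MMDCCCLXXXVI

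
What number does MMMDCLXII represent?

MMMDCLXII: M=1000, M=1000, M=1000, D=500, C=100, L=50, X=10, I=1, I=1
1000 + 1000 + 1000 + 500 + 100 + 50 + 10 + 1 + 1 = 3662

3662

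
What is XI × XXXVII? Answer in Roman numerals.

XI = 11
XXXVII = 37
11 × 37 = 407

CDVII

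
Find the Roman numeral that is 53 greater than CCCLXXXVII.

CCCLXXXVII = 387
387 + 53 = 440

CDXL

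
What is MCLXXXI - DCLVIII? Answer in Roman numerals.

MCLXXXI = 1181
DCLVIII = 658
1181 - 658 = 523

DXXIII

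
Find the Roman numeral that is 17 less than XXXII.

XXXII = 32
32 - 17 = 15

XV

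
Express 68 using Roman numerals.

Convert 68 to Roman numerals:
  68 contains 1×50 (L)
  18 contains 1×10 (X)
  8 contains 1×5 (V)
  3 contains 3×1 (III)

LXVIII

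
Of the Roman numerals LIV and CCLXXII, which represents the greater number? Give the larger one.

LIV = 54
CCLXXII = 272
272 is larger

CCLXXII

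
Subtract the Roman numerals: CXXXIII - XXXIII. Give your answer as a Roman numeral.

CXXXIII = 133
XXXIII = 33
133 - 33 = 100

C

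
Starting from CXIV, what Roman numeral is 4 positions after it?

CXIV = 114
114 + 4 = 118

CXVIII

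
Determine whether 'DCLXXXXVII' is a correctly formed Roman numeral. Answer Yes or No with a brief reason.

'DCLXXXXVII': More than 3 consecutive X's

No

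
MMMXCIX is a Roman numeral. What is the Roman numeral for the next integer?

MMMXCIX = 3099, so the next integer is 3099 + 1 = 3100

MMMC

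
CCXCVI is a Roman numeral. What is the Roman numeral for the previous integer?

CCXCVI = 296; previous is 295

CCXCV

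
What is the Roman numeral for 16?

Convert 16 to Roman numerals:
  16 contains 1×10 (X)
  6 contains 1×5 (V)
  1 contains 1×1 (I)

XVI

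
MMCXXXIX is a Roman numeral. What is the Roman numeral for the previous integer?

MMCXXXIX = 2139, so the previous integer is 2139 - 1 = 2138

MMCXXXVIII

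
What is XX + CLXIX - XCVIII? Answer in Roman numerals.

XX = 20, CLXIX = 169, XCVIII = 98
20 + 169 = 189
189 - 98 = 91

XCI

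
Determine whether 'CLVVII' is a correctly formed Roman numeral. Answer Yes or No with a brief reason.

'CLVVII': V should not appear more than once

No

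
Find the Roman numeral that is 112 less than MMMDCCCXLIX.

MMMDCCCXLIX = 3849
3849 - 112 = 3737

MMMDCCXXXVII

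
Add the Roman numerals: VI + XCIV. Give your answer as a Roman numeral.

VI = 6
XCIV = 94
6 + 94 = 100

C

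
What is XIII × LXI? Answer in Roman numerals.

XIII = 13
LXI = 61
13 × 61 = 793

DCCXCIII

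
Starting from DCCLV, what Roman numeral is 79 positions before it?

DCCLV = 755
755 - 79 = 676

DCLXXVI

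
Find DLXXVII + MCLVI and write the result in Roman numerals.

DLXXVII = 577
MCLVI = 1156
577 + 1156 = 1733

MDCCXXXIII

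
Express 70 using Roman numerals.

Convert 70 to Roman numerals:
  70 contains 1×50 (L)
  20 contains 2×10 (XX)

LXX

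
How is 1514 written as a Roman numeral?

Convert 1514 to Roman numerals:
  1514 contains 1×1000 (M)
  514 contains 1×500 (D)
  14 contains 1×10 (X)
  4 contains 1×4 (IV)

MDXIV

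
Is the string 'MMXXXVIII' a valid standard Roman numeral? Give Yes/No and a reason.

'MMXXXVIII': Check the rules: uses only the symbols I, V, X, L, C, D, M; no symbol is repeated more than three times in a row; V, L and D each appear at most once; no smaller symbol precedes a larger one (values never increase from left to right). Value: M (1000) + M (1000) + X (10) + X (10) + X (10) + V (5) + I (1) + I (1) + I (1) = 2038. So it is a valid standard Roman numeral.

Yes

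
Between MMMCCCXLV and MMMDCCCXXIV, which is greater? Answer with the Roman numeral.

MMMCCCXLV = 3345
MMMDCCCXXIV = 3824
3824 is larger

MMMDCCCXXIV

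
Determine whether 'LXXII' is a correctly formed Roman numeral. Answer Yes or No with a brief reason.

'LXXII': Check the rules: uses only the symbols I, V, X, L, C, D, M; no symbol is repeated more than three times in a row; V, L and D each appear at most once; no smaller symbol precedes a larger one (values never increase from left to right). Value: L (50) + X (10) + X (10) + I (1) + I (1) = 72. So it is a valid standard Roman numeral.

Yes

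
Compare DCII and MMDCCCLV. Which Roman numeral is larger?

DCII = 602
MMDCCCLV = 2855
2855 is larger

MMDCCCLV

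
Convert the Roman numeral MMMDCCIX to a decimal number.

MMMDCCIX: M=1000, M=1000, M=1000, D=500, C=100, C=100, IX=9
1000 + 1000 + 1000 + 500 + 100 + 100 + 9 = 3709

3709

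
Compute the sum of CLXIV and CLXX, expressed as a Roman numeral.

CLXIV = 164
CLXX = 170
164 + 170 = 334

CCCXXXIV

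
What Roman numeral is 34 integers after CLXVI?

CLXVI = 166
166 + 34 = 200

CC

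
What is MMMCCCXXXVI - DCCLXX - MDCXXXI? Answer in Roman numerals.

MMMCCCXXXVI = 3336, DCCLXX = 770, MDCXXXI = 1631
3336 - 770 = 2566
2566 - 1631 = 935

CMXXXV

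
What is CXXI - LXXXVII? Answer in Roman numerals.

CXXI = 121
LXXXVII = 87
121 - 87 = 34

XXXIV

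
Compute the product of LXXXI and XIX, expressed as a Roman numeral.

LXXXI = 81
XIX = 19
81 × 19 = 1539

MDXXXIX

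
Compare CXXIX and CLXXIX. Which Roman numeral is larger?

CXXIX = 129
CLXXIX = 179
179 is larger

CLXXIX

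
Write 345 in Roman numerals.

Convert 345 to Roman numerals:
  345 contains 3×100 (CCC)
  45 contains 1×40 (XL)
  5 contains 1×5 (V)

CCCXLV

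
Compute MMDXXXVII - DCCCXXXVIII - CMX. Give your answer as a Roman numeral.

MMDXXXVII = 2537, DCCCXXXVIII = 838, CMX = 910
2537 - 838 = 1699
1699 - 910 = 789

DCCLXXXIX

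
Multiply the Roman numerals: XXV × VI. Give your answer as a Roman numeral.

XXV = 25
VI = 6
25 × 6 = 150

CL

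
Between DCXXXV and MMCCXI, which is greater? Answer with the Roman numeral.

DCXXXV = 635
MMCCXI = 2211
2211 is larger

MMCCXI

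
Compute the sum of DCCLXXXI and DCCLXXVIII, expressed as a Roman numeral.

DCCLXXXI = 781
DCCLXXVIII = 778
781 + 778 = 1559

MDLIX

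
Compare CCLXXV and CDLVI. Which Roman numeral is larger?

CCLXXV = 275
CDLVI = 456
456 is larger

CDLVI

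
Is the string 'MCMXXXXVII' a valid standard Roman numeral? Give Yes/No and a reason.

'MCMXXXXVII': More than 3 consecutive X's

No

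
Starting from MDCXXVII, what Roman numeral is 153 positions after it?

MDCXXVII = 1627
1627 + 153 = 1780

MDCCLXXX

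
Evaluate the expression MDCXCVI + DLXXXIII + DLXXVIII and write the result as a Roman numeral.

MDCXCVI = 1696, DLXXXIII = 583, DLXXVIII = 578
1696 + 583 = 2279
2279 + 578 = 2857

MMDCCCLVII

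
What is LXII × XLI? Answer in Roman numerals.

LXII = 62
XLI = 41
62 × 41 = 2542

MMDXLII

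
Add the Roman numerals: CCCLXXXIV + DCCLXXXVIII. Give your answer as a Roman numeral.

CCCLXXXIV = 384
DCCLXXXVIII = 788
384 + 788 = 1172

MCLXXII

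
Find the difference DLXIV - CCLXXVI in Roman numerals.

DLXIV = 564
CCLXXVI = 276
564 - 276 = 288

CCLXXXVIII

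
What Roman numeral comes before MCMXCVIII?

MCMXCVIII = 1998, so the previous integer is 1998 - 1 = 1997

MCMXCVII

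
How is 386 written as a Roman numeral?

Convert 386 to Roman numerals:
  386 contains 3×100 (CCC)
  86 contains 1×50 (L)
  36 contains 3×10 (XXX)
  6 contains 1×5 (V)
  1 contains 1×1 (I)

CCCLXXXVI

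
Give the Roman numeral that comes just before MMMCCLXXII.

MMMCCLXXII = 3272; previous is 3271

MMMCCLXXI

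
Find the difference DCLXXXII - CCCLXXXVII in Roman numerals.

DCLXXXII = 682
CCCLXXXVII = 387
682 - 387 = 295

CCXCV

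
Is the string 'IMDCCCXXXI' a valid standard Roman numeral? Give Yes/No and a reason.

'IMDCCCXXXI': Invalid subtractive combination: IM

No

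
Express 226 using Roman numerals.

Convert 226 to Roman numerals:
  226 contains 2×100 (CC)
  26 contains 2×10 (XX)
  6 contains 1×5 (V)
  1 contains 1×1 (I)

CCXXVI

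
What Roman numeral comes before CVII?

CVII = 107, so the previous integer is 107 - 1 = 106

CVI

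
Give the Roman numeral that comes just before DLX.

DLX = 560, so the previous integer is 560 - 1 = 559

DLIX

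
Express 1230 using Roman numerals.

Convert 1230 to Roman numerals:
  1230 contains 1×1000 (M)
  230 contains 2×100 (CC)
  30 contains 3×10 (XXX)

MCCXXX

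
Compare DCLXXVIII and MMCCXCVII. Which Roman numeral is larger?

DCLXXVIII = 678
MMCCXCVII = 2297
2297 is larger

MMCCXCVII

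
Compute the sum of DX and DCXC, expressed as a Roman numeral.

DX = 510
DCXC = 690
510 + 690 = 1200

MCC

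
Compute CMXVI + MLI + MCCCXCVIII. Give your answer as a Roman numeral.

CMXVI = 916, MLI = 1051, MCCCXCVIII = 1398
916 + 1051 = 1967
1967 + 1398 = 3365

MMMCCCLXV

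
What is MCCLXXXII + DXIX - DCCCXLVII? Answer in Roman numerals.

MCCLXXXII = 1282, DXIX = 519, DCCCXLVII = 847
1282 + 519 = 1801
1801 - 847 = 954

CMLIV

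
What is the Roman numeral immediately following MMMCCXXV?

MMMCCXXV = 3225; next is 3226

MMMCCXXVI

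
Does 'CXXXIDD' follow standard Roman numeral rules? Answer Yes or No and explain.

'CXXXIDD': D should not appear more than once

No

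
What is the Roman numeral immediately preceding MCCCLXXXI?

MCCCLXXXI = 1381, so the previous integer is 1381 - 1 = 1380

MCCCLXXX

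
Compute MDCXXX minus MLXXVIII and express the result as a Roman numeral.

MDCXXX = 1630
MLXXVIII = 1078
1630 - 1078 = 552

DLII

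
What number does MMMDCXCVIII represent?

MMMDCXCVIII: M=1000, M=1000, M=1000, D=500, C=100, XC=90, V=5, I=1, I=1, I=1
1000 + 1000 + 1000 + 500 + 100 + 90 + 5 + 1 + 1 + 1 = 3698

3698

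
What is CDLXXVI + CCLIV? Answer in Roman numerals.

CDLXXVI = 476
CCLIV = 254
476 + 254 = 730

DCCXXX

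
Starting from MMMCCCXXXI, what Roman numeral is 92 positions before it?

MMMCCCXXXI = 3331
3331 - 92 = 3239

MMMCCXXXIX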